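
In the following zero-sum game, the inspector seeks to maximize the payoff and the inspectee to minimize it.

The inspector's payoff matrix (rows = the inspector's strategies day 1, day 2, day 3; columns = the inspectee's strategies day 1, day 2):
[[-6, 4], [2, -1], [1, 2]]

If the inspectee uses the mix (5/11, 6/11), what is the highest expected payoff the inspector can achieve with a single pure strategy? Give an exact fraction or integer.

17/11

day 1: (-6)·(5/11) + (4)·(6/11) = -6/11.
day 2: (2)·(5/11) + (-1)·(6/11) = 4/11.
day 3: (1)·(5/11) + (2)·(6/11) = 17/11.
The best pure response is day 3 with expected payoff 17/11.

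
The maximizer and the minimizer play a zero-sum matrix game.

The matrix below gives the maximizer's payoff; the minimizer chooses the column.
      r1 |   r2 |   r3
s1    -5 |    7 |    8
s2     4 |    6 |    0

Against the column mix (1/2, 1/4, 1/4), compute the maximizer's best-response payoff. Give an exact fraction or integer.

7/2

s1: (-5)·(1/2) + (7)·(1/4) + (8)·(1/4) = 5/4.
s2: (4)·(1/2) + (6)·(1/4) + (0)·(1/4) = 7/2.
The best pure response is s2 with expected payoff 7/2.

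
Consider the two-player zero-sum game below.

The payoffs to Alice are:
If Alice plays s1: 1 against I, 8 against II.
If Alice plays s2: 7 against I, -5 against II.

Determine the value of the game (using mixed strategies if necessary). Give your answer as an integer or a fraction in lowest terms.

Row minima are 1 and -5, so Alice's maximin is 1; column maxima are 7 and 8, so Bob's minimax is 7. These differ, so the equilibrium is in mixed strategies.
Let Alice play s1 with probability p. Bob is indifferent when p + 7(1−p) = 8p − 5(1−p), giving p = 12/19.
Let Bob play I with probability q. Alice is indifferent when q + 8(1−q) = 7q − 5(1−q), giving q = 13/19.
The value is 1·(13/19) + (8)·(6/19) = 61/19.

61/19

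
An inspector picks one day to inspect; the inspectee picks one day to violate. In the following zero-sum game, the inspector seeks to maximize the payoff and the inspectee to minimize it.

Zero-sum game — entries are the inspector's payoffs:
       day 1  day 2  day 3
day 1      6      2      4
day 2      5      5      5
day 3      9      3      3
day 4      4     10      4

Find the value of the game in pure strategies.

Row minima: 2, 5, 3, 4 → the inspector's maximin is 5.
Column maxima: 9, 10, 5 → the inspectee's minimax is 5.
They coincide at (day 2, day 3), so the value is 5.

5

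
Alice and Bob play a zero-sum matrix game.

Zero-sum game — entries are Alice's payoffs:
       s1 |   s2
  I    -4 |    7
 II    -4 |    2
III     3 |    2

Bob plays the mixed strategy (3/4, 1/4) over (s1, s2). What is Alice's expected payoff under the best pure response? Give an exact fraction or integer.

I: (-4)·(3/4) + (7)·(1/4) = -5/4.
II: (-4)·(3/4) + (2)·(1/4) = -5/2.
III: (3)·(3/4) + (2)·(1/4) = 11/4.
The best pure response is III with expected payoff 11/4.

11/4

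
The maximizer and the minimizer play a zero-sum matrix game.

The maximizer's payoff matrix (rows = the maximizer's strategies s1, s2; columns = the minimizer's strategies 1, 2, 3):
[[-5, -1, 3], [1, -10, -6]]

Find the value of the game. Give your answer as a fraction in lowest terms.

-17/5

Column 3 is strictly dominated by 2 for the minimizer (it gives the maximizer more in every row).
The remaining 2×2 game on (s1, s2) × (1, 2) has no saddle point. Let the maximizer play s1 with probability p; indifference gives −5p + (1−p) = −p − 10(1−p), so p = 11/15.
Similarly the minimizer's optimal q on 1 is 3/5, and the value is -5·(3/5) + (-1)·(2/5) = -17/5.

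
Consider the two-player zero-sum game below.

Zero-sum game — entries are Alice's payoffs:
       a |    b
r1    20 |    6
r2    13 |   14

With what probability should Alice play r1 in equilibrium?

1/15

Row minima are 6 and 13, so Alice's maximin is 13; column maxima are 20 and 14, so Bob's minimax is 14. These differ, so the equilibrium is in mixed strategies.
Let Alice play r1 with probability p. Bob is indifferent when 20p + 13(1−p) = 6p + 14(1−p), giving p = 1/15.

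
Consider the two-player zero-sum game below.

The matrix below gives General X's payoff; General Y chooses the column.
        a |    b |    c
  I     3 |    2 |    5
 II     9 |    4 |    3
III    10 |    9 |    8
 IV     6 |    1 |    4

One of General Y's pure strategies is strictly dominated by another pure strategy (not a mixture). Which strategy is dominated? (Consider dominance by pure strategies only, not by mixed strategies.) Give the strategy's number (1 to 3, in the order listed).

1

General Y prefers columns that give General X less. Compare a with b: 2 < 3, 4 < 9, 9 < 10, 1 < 6.
So b strictly dominates a for General Y; a is strictly dominated.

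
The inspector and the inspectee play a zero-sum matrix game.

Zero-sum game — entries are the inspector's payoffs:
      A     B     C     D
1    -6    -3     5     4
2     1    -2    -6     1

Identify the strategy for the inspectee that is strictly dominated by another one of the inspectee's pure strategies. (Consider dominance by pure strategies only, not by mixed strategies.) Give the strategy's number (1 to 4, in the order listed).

The inspectee prefers columns that give the inspector less. Compare D with B: -3 < 4, -2 < 1.
So B strictly dominates D for the inspectee; D is strictly dominated.

4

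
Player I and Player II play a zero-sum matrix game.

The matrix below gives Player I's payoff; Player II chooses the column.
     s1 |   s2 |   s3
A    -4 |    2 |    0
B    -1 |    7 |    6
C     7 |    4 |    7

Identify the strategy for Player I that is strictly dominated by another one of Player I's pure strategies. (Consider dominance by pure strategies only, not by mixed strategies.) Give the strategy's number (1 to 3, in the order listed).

Compare A with B: -1 > -4, 7 > 2, 6 > 0.
So B strictly dominates A for Player I; A is strictly dominated.

1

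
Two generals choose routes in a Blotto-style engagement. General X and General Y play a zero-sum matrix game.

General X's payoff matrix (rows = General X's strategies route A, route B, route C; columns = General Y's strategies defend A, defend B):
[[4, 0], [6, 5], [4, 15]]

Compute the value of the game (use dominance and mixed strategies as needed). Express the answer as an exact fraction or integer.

Row route A is strictly dominated by row route B, so General X never plays it.
The remaining 2×2 game on (route B, route C) × (defend A, defend B) has no saddle point. Let General X play route B with probability p; indifference gives 6p + 4(1−p) = 5p + 15(1−p), so p = 11/12.
Similarly General Y's optimal q on defend A is 5/6, and the value is 6·(5/6) + (5)·(1/6) = 35/6.

35/6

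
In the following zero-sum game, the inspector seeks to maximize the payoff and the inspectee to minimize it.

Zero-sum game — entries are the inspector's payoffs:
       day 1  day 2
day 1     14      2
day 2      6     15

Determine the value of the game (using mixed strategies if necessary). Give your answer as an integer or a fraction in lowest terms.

66/7

Row minima are 2 and 6, so the inspector's maximin is 6; column maxima are 14 and 15, so the inspectee's minimax is 14. These differ, so the equilibrium is in mixed strategies.
Let the inspector play day 1 with probability p. The inspectee is indifferent when 14p + 6(1−p) = 2p + 15(1−p), giving p = 3/7.
Let the inspectee play day 1 with probability q. The inspector is indifferent when 14q + 2(1−q) = 6q + 15(1−q), giving q = 13/21.
The value is 14·(13/21) + (2)·(8/21) = 66/7.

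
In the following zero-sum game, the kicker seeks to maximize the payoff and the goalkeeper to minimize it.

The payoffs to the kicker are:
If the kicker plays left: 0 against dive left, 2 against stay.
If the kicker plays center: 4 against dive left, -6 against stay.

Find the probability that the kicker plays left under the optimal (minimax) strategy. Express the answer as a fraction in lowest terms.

Row minima are 0 and -6, so the kicker's maximin is 0; column maxima are 4 and 2, so the goalkeeper's minimax is 2. These differ, so the equilibrium is in mixed strategies.
Let the kicker play left with probability p. The goalkeeper is indifferent when 4(1−p) = 2p − 6(1−p), giving p = 5/6.

5/6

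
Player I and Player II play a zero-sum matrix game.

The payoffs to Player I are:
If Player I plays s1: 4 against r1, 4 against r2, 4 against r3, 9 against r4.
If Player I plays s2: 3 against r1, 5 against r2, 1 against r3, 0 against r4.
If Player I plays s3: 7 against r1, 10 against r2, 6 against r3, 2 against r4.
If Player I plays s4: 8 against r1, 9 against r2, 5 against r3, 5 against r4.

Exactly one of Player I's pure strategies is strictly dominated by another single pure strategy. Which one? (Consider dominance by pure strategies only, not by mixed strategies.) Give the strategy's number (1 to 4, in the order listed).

Compare s2 with s3: 7 > 3, 10 > 5, 6 > 1, 2 > 0.
So s3 strictly dominates s2 for Player I; s2 is strictly dominated.

2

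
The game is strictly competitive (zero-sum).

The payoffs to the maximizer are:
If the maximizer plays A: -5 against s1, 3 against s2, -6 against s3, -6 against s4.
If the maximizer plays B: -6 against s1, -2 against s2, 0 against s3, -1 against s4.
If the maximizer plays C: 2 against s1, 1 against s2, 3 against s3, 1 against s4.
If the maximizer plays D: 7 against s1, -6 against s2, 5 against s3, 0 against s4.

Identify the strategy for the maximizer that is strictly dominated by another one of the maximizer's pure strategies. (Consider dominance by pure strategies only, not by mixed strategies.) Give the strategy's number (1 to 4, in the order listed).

Compare B with C: 2 > -6, 1 > -2, 3 > 0, 1 > -1.
So C strictly dominates B for the maximizer; B is strictly dominated.

2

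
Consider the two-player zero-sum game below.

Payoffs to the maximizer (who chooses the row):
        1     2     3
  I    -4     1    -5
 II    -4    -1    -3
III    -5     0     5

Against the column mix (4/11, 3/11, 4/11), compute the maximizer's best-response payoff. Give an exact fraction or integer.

0

I: (-4)·(4/11) + (1)·(3/11) + (-5)·(4/11) = -3.
II: (-4)·(4/11) + (-1)·(3/11) + (-3)·(4/11) = -31/11.
III: (-5)·(4/11) + (0)·(3/11) + (5)·(4/11) = 0.
The best pure response is III with expected payoff 0.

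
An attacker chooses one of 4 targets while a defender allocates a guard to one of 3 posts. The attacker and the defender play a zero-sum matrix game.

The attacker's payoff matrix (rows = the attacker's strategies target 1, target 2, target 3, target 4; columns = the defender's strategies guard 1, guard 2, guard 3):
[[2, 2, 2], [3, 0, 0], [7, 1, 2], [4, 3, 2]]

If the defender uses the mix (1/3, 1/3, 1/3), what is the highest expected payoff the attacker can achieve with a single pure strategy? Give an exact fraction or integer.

10/3

target 1: (2)·(1/3) + (2)·(1/3) + (2)·(1/3) = 2.
target 2: (3)·(1/3) + (0)·(1/3) + (0)·(1/3) = 1.
target 3: (7)·(1/3) + (1)·(1/3) + (2)·(1/3) = 10/3.
target 4: (4)·(1/3) + (3)·(1/3) + (2)·(1/3) = 3.
The best pure response is target 3 with expected payoff 10/3.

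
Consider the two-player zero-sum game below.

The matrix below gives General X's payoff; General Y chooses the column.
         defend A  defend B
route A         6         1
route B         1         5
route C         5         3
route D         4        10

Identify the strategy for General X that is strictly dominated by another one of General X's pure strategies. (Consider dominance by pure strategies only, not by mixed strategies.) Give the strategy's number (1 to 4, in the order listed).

Compare route B with route D: 4 > 1, 10 > 5.
So route D strictly dominates route B for General X; route B is strictly dominated.

2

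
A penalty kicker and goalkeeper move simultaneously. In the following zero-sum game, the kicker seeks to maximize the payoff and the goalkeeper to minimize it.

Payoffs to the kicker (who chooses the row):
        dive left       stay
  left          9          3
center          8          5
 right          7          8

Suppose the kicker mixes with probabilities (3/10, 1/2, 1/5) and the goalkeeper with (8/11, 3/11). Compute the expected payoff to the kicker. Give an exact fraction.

399/55

Against (8/11, 3/11), each row's expected payoff is left: 81/11; center: 79/11; right: 80/11.
Taking the (3/10, 1/2, 1/5)-weighted average: (3/10)·(81/11) + (1/2)·(79/11) + (1/5)·(80/11) = 399/55.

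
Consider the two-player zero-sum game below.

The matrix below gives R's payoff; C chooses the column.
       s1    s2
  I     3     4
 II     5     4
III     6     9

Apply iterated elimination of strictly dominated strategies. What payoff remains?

6

Row II is strictly dominated by row III (6>5, 9>4); eliminate II.
Row I is strictly dominated by row III (6>3, 9>4); eliminate I.
Column s2 is strictly dominated by s1 for C (6<9); eliminate s2.
Only (III, s1) remains, with payoff 6.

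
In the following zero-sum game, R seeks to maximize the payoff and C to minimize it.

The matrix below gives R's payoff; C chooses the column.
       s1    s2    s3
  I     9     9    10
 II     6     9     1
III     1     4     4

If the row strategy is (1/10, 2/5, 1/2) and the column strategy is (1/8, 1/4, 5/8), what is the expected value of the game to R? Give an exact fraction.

169/40

Against (1/8, 1/4, 5/8), each row's expected payoff is I: 77/8; II: 29/8; III: 29/8.
Taking the (1/10, 2/5, 1/2)-weighted average: (1/10)·(77/8) + (2/5)·(29/8) + (1/2)·(29/8) = 169/40.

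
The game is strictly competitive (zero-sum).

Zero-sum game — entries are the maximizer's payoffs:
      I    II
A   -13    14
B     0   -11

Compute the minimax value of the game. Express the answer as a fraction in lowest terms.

Row minima are -13 and -11, so the maximizer's maximin is -11; column maxima are 0 and 14, so the minimizer's minimax is 0. These differ, so the equilibrium is in mixed strategies.
Let the maximizer play A with probability p. The minimizer is indifferent when −13p = 14p − 11(1−p), giving p = 11/38.
Let the minimizer play I with probability q. The maximizer is indifferent when −13q + 14(1−q) = −11(1−q), giving q = 25/38.
The value is -13·(25/38) + (14)·(13/38) = -143/38.

-143/38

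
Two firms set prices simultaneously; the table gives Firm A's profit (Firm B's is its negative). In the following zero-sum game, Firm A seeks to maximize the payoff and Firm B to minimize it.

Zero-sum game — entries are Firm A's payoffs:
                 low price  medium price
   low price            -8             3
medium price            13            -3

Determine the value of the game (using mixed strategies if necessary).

5/9

Row minima are -8 and -3, so Firm A's maximin is -3; column maxima are 13 and 3, so Firm B's minimax is 3. These differ, so the equilibrium is in mixed strategies.
Let Firm A play low price with probability p. Firm B is indifferent when −8p + 13(1−p) = 3p − 3(1−p), giving p = 16/27.
Let Firm B play low price with probability q. Firm A is indifferent when −8q + 3(1−q) = 13q − 3(1−q), giving q = 2/9.
The value is -8·(2/9) + (3)·(7/9) = 5/9.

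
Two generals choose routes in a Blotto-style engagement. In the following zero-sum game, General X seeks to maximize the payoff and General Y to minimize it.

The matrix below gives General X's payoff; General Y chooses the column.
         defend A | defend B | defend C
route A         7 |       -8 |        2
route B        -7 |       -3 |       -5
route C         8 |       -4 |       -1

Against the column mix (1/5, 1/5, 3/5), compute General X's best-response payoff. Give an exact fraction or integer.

route A: (7)·(1/5) + (-8)·(1/5) + (2)·(3/5) = 1.
route B: (-7)·(1/5) + (-3)·(1/5) + (-5)·(3/5) = -5.
route C: (8)·(1/5) + (-4)·(1/5) + (-1)·(3/5) = 1/5.
The best pure response is route A with expected payoff 1.

1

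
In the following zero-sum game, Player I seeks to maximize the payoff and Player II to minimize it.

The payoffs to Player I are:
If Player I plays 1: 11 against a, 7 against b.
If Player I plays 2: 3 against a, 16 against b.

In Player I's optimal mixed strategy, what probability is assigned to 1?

13/17

Row minima are 7 and 3, so Player I's maximin is 7; column maxima are 11 and 16, so Player II's minimax is 11. These differ, so the equilibrium is in mixed strategies.
Let Player I play 1 with probability p. Player II is indifferent when 11p + 3(1−p) = 7p + 16(1−p), giving p = 13/17.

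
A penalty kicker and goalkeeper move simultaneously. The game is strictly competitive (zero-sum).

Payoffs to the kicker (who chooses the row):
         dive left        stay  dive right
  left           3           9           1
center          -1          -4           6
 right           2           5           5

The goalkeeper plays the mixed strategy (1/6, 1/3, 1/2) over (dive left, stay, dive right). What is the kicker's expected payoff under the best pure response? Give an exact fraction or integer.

9/2

left: (3)·(1/6) + (9)·(1/3) + (1)·(1/2) = 4.
center: (-1)·(1/6) + (-4)·(1/3) + (6)·(1/2) = 3/2.
right: (2)·(1/6) + (5)·(1/3) + (5)·(1/2) = 9/2.
The best pure response is right with expected payoff 9/2.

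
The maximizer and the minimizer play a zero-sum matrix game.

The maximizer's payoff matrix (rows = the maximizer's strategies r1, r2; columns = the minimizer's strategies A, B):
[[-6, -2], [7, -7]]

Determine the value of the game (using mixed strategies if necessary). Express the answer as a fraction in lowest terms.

Row minima are -6 and -7, so the maximizer's maximin is -6; column maxima are 7 and -2, so the minimizer's minimax is -2. These differ, so the equilibrium is in mixed strategies.
Let the maximizer play r1 with probability p. The minimizer is indifferent when −6p + 7(1−p) = −2p − 7(1−p), giving p = 7/9.
Let the minimizer play A with probability q. The maximizer is indifferent when −6q − 2(1−q) = 7q − 7(1−q), giving q = 5/18.
The value is -6·(5/18) + (-2)·(13/18) = -28/9.

-28/9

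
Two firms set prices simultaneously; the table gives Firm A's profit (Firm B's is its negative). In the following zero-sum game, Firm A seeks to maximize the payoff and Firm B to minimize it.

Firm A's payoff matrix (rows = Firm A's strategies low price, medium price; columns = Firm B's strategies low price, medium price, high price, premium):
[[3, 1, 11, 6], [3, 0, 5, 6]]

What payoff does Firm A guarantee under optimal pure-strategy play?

Row minima: 1, 0 → Firm A's maximin is 1.
Column maxima: 3, 1, 11, 6 → Firm B's minimax is 1.
They coincide at (low price, medium price), so the value is 1.

1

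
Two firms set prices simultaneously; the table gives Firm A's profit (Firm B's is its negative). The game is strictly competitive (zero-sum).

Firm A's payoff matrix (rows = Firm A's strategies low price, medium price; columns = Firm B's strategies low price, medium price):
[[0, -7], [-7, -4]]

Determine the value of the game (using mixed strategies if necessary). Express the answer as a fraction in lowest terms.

-49/10

Row minima are -7 and -7, so Firm A's maximin is -7; column maxima are 0 and -4, so Firm B's minimax is -4. These differ, so the equilibrium is in mixed strategies.
Let Firm A play low price with probability p. Firm B is indifferent when −7(1−p) = −7p − 4(1−p), giving p = 3/10.
Let Firm B play low price with probability q. Firm A is indifferent when −7(1−q) = −7q − 4(1−q), giving q = 3/10.
The value is 0·(3/10) + (-7)·(7/10) = -49/10.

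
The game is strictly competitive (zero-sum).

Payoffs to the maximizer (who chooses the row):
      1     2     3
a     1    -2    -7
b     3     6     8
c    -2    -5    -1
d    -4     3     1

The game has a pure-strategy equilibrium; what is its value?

3

Row minima: -7, 3, -5, -4 → the maximizer's maximin is 3.
Column maxima: 3, 6, 8 → the minimizer's minimax is 3.
They coincide at (b, 1), so the value is 3.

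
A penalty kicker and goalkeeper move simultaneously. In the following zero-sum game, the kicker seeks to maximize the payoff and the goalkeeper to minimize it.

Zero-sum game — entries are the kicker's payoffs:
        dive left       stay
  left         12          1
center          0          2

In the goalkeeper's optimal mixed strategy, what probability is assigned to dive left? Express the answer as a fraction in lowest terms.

Row minima are 1 and 0, so the kicker's maximin is 1; column maxima are 12 and 2, so the goalkeeper's minimax is 2. These differ, so the equilibrium is in mixed strategies.
Let the goalkeeper play dive left with probability q. The kicker is indifferent when 12q + (1−q) = 2(1−q), giving q = 1/13.

1/13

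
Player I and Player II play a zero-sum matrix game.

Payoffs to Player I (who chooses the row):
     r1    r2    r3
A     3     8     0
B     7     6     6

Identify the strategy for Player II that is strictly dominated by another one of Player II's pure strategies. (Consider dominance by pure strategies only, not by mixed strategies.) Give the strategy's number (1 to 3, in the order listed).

1

Player II prefers columns that give Player I less. Compare r1 with r3: 0 < 3, 6 < 7.
So r3 strictly dominates r1 for Player II; r1 is strictly dominated.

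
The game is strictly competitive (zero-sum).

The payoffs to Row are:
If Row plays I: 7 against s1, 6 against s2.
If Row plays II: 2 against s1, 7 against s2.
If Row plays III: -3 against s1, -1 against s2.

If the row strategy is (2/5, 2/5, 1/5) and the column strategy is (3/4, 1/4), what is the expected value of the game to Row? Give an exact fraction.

Against (3/4, 1/4), each row's expected payoff is I: 27/4; II: 13/4; III: -5/2.
Taking the (2/5, 2/5, 1/5)-weighted average: (2/5)·(27/4) + (2/5)·(13/4) + (1/5)·(-5/2) = 7/2.

7/2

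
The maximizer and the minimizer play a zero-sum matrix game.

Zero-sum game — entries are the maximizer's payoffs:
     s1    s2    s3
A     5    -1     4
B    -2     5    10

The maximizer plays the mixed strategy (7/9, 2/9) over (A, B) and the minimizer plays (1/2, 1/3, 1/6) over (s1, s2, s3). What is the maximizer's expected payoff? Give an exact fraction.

Against (1/2, 1/3, 1/6), each row's expected payoff is A: 17/6; B: 7/3.
Taking the (7/9, 2/9)-weighted average: (7/9)·(17/6) + (2/9)·(7/3) = 49/18.

49/18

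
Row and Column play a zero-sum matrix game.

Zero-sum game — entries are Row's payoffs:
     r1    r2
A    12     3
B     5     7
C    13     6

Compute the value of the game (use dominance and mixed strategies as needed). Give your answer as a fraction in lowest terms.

Row A is strictly dominated by row C, so Row never plays it.
The remaining 2×2 game on (B, C) × (r1, r2) has no saddle point. Let Row play B with probability p; indifference gives 5p + 13(1−p) = 7p + 6(1−p), so p = 7/9.
Similarly Column's optimal q on r1 is 1/9, and the value is 5·(1/9) + (7)·(8/9) = 61/9.

61/9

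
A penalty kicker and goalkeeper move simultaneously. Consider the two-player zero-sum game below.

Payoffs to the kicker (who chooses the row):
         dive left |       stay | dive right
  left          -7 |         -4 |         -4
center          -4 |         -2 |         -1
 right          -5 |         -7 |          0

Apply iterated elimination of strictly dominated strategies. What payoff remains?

-4

Row left is strictly dominated by row center (-4>-7, -2>-4, -1>-4); eliminate left.
Column dive right is strictly dominated by dive left for the goalkeeper (-4<-1, -5<0); eliminate dive right.
Row right is strictly dominated by row center (-4>-5, -2>-7); eliminate right.
Column stay is strictly dominated by dive left for the goalkeeper (-4<-2); eliminate stay.
Only (center, dive left) remains, with payoff -4.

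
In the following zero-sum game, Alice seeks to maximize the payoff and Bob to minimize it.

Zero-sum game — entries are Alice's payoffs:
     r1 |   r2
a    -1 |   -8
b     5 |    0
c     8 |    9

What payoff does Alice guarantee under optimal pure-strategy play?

8

Row minima: -8, 0, 8 → Alice's maximin is 8.
Column maxima: 8, 9 → Bob's minimax is 8.
They coincide at (c, r1), so the value is 8.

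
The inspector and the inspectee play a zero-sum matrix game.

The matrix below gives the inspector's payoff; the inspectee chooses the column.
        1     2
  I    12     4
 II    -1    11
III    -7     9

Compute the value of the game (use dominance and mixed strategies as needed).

Row III is strictly dominated by row II, so the inspector never plays it.
The remaining 2×2 game on (I, II) × (1, 2) has no saddle point. Let the inspector play I with probability p; indifference gives 12p − (1−p) = 4p + 11(1−p), so p = 3/5.
Similarly the inspectee's optimal q on 1 is 7/20, and the value is 12·(7/20) + (4)·(13/20) = 34/5.

34/5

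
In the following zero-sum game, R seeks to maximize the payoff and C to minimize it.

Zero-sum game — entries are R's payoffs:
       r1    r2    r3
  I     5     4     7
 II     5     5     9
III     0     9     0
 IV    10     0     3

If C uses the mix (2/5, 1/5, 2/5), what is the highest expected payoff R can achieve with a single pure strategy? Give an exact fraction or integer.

I: (5)·(2/5) + (4)·(1/5) + (7)·(2/5) = 28/5.
II: (5)·(2/5) + (5)·(1/5) + (9)·(2/5) = 33/5.
III: (0)·(2/5) + (9)·(1/5) + (0)·(2/5) = 9/5.
IV: (10)·(2/5) + (0)·(1/5) + (3)·(2/5) = 26/5.
The best pure response is II with expected payoff 33/5.

33/5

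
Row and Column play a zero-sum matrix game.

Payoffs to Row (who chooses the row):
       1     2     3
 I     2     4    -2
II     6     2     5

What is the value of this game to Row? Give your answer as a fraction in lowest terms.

Column 1 is strictly dominated by 3 for Column (it gives Row more in every row).
The remaining 2×2 game on (I, II) × (2, 3) has no saddle point. Let Row play I with probability p; indifference gives 4p + 2(1−p) = −2p + 5(1−p), so p = 1/3.
Similarly Column's optimal q on 2 is 7/9, and the value is 4·(7/9) + (-2)·(2/9) = 8/3.

8/3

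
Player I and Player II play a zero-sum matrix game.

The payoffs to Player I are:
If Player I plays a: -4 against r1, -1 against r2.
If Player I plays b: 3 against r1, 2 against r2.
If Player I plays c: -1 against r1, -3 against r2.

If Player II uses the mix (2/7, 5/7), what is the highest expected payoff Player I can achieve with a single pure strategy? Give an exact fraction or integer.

a: (-4)·(2/7) + (-1)·(5/7) = -13/7.
b: (3)·(2/7) + (2)·(5/7) = 16/7.
c: (-1)·(2/7) + (-3)·(5/7) = -17/7.
The best pure response is b with expected payoff 16/7.

16/7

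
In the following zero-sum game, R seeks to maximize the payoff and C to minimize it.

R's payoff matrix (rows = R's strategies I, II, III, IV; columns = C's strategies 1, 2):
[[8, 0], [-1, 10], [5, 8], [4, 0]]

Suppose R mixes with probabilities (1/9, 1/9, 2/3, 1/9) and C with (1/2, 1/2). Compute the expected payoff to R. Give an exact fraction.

11/2

Against (1/2, 1/2), each row's expected payoff is I: 4; II: 9/2; III: 13/2; IV: 2.
Taking the (1/9, 1/9, 2/3, 1/9)-weighted average: (1/9)·(4) + (1/9)·(9/2) + (2/3)·(13/2) + (1/9)·(2) = 11/2.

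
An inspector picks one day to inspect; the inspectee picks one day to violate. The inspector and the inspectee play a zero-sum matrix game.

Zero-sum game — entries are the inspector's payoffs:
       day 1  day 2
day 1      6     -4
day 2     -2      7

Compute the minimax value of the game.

Row minima are -4 and -2, so the inspector's maximin is -2; column maxima are 6 and 7, so the inspectee's minimax is 6. These differ, so the equilibrium is in mixed strategies.
Let the inspector play day 1 with probability p. The inspectee is indifferent when 6p − 2(1−p) = −4p + 7(1−p), giving p = 9/19.
Let the inspectee play day 1 with probability q. The inspector is indifferent when 6q − 4(1−q) = −2q + 7(1−q), giving q = 11/19.
The value is 6·(11/19) + (-4)·(8/19) = 34/19.

34/19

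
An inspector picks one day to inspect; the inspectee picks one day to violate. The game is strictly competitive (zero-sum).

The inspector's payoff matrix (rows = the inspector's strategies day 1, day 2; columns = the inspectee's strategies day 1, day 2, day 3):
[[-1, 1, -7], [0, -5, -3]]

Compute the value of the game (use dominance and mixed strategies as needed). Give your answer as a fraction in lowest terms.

-19/5

Column day 1 is strictly dominated by day 3 for the inspectee (it gives the inspector more in every row).
The remaining 2×2 game on (day 1, day 2) × (day 2, day 3) has no saddle point. Let the inspector play day 1 with probability p; indifference gives p − 5(1−p) = −7p − 3(1−p), so p = 1/5.
Similarly the inspectee's optimal q on day 2 is 2/5, and the value is 1·(2/5) + (-7)·(3/5) = -19/5.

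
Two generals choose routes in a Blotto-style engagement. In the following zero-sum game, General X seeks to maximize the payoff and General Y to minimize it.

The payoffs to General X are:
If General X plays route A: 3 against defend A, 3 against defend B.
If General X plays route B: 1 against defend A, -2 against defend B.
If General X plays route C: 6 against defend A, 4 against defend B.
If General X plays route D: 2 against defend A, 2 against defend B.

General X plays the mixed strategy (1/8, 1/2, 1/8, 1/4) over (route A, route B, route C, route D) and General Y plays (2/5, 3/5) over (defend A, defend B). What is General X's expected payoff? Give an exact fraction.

Against (2/5, 3/5), each row's expected payoff is route A: 3; route B: -4/5; route C: 24/5; route D: 2.
Taking the (1/8, 1/2, 1/8, 1/4)-weighted average: (1/8)·(3) + (1/2)·(-4/5) + (1/8)·(24/5) + (1/4)·(2) = 43/40.

43/40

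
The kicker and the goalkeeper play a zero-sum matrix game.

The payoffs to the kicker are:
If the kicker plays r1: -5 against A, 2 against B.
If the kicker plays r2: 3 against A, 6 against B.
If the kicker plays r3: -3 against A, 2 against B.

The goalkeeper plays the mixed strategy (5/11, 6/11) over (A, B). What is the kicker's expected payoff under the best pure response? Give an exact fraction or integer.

51/11

r1: (-5)·(5/11) + (2)·(6/11) = -13/11.
r2: (3)·(5/11) + (6)·(6/11) = 51/11.
r3: (-3)·(5/11) + (2)·(6/11) = -3/11.
The best pure response is r2 with expected payoff 51/11.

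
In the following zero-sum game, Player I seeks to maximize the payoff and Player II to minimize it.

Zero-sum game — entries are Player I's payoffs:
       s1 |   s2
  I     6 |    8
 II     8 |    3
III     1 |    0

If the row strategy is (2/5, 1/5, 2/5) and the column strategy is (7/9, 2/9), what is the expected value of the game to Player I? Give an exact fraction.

Against (7/9, 2/9), each row's expected payoff is I: 58/9; II: 62/9; III: 7/9.
Taking the (2/5, 1/5, 2/5)-weighted average: (2/5)·(58/9) + (1/5)·(62/9) + (2/5)·(7/9) = 64/15.

64/15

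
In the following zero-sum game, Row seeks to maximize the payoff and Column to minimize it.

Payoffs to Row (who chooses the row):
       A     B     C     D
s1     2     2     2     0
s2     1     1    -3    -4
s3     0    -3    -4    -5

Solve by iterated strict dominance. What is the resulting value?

Row s3 is strictly dominated by row s1 (2>0, 2>-3, 2>-4, 0>-5); eliminate s3.
Column A is strictly dominated by D for Column (0<2, -4<1); eliminate A.
Row s2 is strictly dominated by row s1 (2>1, 2>-3, 0>-4); eliminate s2.
Column B is strictly dominated by D for Column (0<2); eliminate B.
Column C is strictly dominated by D for Column (0<2); eliminate C.
Only (s1, D) remains, with payoff 0.

0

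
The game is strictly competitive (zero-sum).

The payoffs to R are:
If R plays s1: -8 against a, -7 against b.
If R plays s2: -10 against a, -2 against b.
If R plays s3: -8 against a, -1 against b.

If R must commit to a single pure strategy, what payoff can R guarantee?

The worst-case payoff for each row is s1: -8, s2: -10, s3: -8.
The best of these is -8.

-8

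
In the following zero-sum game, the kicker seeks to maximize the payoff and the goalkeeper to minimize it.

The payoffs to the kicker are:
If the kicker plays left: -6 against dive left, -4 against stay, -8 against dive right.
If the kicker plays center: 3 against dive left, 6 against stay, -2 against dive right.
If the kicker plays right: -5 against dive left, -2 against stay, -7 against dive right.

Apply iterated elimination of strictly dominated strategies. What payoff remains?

Column stay is strictly dominated by dive left for the goalkeeper (-6<-4, 3<6, -5<-2); eliminate stay.
Row right is strictly dominated by row center (3>-5, -2>-7); eliminate right.
Row left is strictly dominated by row center (3>-6, -2>-8); eliminate left.
Column dive left is strictly dominated by dive right for the goalkeeper (-2<3); eliminate dive left.
Only (center, dive right) remains, with payoff -2.

-2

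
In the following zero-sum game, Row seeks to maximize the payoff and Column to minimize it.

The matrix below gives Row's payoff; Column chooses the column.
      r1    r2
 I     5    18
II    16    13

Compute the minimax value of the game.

Row minima are 5 and 13, so Row's maximin is 13; column maxima are 16 and 18, so Column's minimax is 16. These differ, so the equilibrium is in mixed strategies.
Let Row play I with probability p. Column is indifferent when 5p + 16(1−p) = 18p + 13(1−p), giving p = 3/16.
Let Column play r1 with probability q. Row is indifferent when 5q + 18(1−q) = 16q + 13(1−q), giving q = 5/16.
The value is 5·(5/16) + (18)·(11/16) = 223/16.

223/16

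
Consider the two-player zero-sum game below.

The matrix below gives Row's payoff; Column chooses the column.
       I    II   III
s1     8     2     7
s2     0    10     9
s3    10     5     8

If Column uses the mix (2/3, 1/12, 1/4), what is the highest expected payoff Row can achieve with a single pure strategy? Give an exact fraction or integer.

s1: (8)·(2/3) + (2)·(1/12) + (7)·(1/4) = 29/4.
s2: (0)·(2/3) + (10)·(1/12) + (9)·(1/4) = 37/12.
s3: (10)·(2/3) + (5)·(1/12) + (8)·(1/4) = 109/12.
The best pure response is s3 with expected payoff 109/12.

109/12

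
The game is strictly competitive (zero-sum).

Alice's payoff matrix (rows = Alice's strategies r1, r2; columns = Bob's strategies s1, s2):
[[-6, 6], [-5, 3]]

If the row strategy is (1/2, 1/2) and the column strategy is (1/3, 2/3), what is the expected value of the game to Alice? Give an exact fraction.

Against (1/3, 2/3), each row's expected payoff is r1: 2; r2: 1/3.
Taking the (1/2, 1/2)-weighted average: (1/2)·(2) + (1/2)·(1/3) = 7/6.

7/6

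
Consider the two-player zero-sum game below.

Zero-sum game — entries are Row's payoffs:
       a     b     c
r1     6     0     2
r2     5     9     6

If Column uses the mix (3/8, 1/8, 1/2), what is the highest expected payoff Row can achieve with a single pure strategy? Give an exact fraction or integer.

6

r1: (6)·(3/8) + (0)·(1/8) + (2)·(1/2) = 13/4.
r2: (5)·(3/8) + (9)·(1/8) + (6)·(1/2) = 6.
The best pure response is r2 with expected payoff 6.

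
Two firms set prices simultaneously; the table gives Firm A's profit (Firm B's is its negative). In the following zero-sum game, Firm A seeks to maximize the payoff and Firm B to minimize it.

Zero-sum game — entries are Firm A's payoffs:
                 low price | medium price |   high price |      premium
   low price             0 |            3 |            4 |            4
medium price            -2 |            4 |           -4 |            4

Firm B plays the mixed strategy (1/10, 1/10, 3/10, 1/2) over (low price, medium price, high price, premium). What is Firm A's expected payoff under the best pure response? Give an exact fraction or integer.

low price: (0)·(1/10) + (3)·(1/10) + (4)·(3/10) + (4)·(1/2) = 7/2.
medium price: (-2)·(1/10) + (4)·(1/10) + (-4)·(3/10) + (4)·(1/2) = 1.
The best pure response is low price with expected payoff 7/2.

7/2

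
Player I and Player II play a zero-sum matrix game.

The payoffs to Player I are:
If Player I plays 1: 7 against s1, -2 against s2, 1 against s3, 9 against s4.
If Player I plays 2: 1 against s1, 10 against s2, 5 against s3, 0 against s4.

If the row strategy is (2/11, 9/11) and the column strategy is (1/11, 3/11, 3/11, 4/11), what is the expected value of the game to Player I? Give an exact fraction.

Against (1/11, 3/11, 3/11, 4/11), each row's expected payoff is 1: 40/11; 2: 46/11.
Taking the (2/11, 9/11)-weighted average: (2/11)·(40/11) + (9/11)·(46/11) = 494/121.

494/121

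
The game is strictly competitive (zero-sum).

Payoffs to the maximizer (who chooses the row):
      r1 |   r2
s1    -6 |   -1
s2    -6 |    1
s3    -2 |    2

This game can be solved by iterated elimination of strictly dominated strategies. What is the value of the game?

Row s2 is strictly dominated by row s3 (-2>-6, 2>1); eliminate s2.
Column r2 is strictly dominated by r1 for the minimizer (-6<-1, -2<2); eliminate r2.
Row s1 is strictly dominated by row s3 (-2>-6); eliminate s1.
Only (s3, r1) remains, with payoff -2.

-2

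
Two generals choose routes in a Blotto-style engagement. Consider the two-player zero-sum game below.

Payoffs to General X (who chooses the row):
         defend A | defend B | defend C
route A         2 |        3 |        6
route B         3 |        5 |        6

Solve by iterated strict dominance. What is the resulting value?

Column defend B is strictly dominated by defend A for General Y (2<3, 3<5); eliminate defend B.
Column defend C is strictly dominated by defend A for General Y (2<6, 3<6); eliminate defend C.
Row route A is strictly dominated by row route B (3>2); eliminate route A.
Only (route B, defend A) remains, with payoff 3.

3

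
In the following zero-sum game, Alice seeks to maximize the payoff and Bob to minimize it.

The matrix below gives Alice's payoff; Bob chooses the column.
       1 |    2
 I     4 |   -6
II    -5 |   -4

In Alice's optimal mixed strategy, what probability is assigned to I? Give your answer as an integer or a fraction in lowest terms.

Row minima are -6 and -5, so Alice's maximin is -5; column maxima are 4 and -4, so Bob's minimax is -4. These differ, so the equilibrium is in mixed strategies.
Let Alice play I with probability p. Bob is indifferent when 4p − 5(1−p) = −6p − 4(1−p), giving p = 1/11.

1/11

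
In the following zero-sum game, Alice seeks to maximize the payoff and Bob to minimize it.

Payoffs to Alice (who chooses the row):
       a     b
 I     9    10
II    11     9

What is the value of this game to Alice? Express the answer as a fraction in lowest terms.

Row minima are 9 and 9, so Alice's maximin is 9; column maxima are 11 and 10, so Bob's minimax is 10. These differ, so the equilibrium is in mixed strategies.
Let Alice play I with probability p. Bob is indifferent when 9p + 11(1−p) = 10p + 9(1−p), giving p = 2/3.
Let Bob play a with probability q. Alice is indifferent when 9q + 10(1−q) = 11q + 9(1−q), giving q = 1/3.
The value is 9·(1/3) + (10)·(2/3) = 29/3.

29/3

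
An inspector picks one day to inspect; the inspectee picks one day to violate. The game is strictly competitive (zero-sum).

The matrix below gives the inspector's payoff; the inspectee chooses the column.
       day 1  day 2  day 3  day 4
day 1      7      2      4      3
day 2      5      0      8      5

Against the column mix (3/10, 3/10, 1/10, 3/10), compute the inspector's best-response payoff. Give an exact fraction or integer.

4

day 1: (7)·(3/10) + (2)·(3/10) + (4)·(1/10) + (3)·(3/10) = 4.
day 2: (5)·(3/10) + (0)·(3/10) + (8)·(1/10) + (5)·(3/10) = 19/5.
The best pure response is day 1 with expected payoff 4.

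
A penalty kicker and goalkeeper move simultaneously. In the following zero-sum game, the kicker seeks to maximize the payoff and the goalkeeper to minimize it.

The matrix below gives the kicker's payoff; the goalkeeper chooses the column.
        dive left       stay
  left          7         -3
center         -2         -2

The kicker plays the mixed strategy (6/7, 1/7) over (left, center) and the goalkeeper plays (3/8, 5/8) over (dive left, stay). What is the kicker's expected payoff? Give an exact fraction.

5/14

Against (3/8, 5/8), each row's expected payoff is left: 3/4; center: -2.
Taking the (6/7, 1/7)-weighted average: (6/7)·(3/4) + (1/7)·(-2) = 5/14.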